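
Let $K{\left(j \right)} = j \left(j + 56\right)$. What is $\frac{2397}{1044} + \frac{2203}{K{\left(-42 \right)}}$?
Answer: $- \frac{6184}{4263} \approx -1.4506$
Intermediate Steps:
$K{\left(j \right)} = j \left(56 + j\right)$
$\frac{2397}{1044} + \frac{2203}{K{\left(-42 \right)}} = \frac{2397}{1044} + \frac{2203}{\left(-42\right) \left(56 - 42\right)} = 2397 \cdot \frac{1}{1044} + \frac{2203}{\left(-42\right) 14} = \frac{799}{348} + \frac{2203}{-588} = \frac{799}{348} + 2203 \left(- \frac{1}{588}\right) = \frac{799}{348} - \frac{2203}{588} = - \frac{6184}{4263}$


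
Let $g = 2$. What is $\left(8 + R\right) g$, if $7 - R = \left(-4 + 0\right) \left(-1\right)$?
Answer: $22$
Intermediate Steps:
$R = 3$ ($R = 7 - \left(-4 + 0\right) \left(-1\right) = 7 - \left(-4\right) \left(-1\right) = 7 - 4 = 3$)
$\left(8 + R\right) g = \left(8 + 3\right) 2 = 11 \cdot 2 = 22$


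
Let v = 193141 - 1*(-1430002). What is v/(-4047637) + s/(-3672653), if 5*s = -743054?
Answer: -26798592178497/74327830854805 ≈ -0.36055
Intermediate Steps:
s = -743054/5 (s = (⅕)*(-743054) = -743054/5 ≈ -1.4861e+5)
v = 1623143 (v = 193141 + 1430002 = 1623143)
v/(-4047637) + s/(-3672653) = 1623143/(-4047637) - 743054/5/(-3672653) = 1623143*(-1/4047637) - 743054/5*(-1/3672653) = -1623143/4047637 + 743054/18363265 = -26798592178497/74327830854805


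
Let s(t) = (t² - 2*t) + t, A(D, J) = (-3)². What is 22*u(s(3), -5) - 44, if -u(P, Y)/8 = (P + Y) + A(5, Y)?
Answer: -1804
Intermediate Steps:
A(D, J) = 9
s(t) = t² - t
u(P, Y) = -72 - 8*P - 8*Y (u(P, Y) = -8*((P + Y) + 9) = -8*(9 + P + Y) = -72 - 8*P - 8*Y)
22*u(s(3), -5) - 44 = 22*(-72 - 24*(-1 + 3) - 8*(-5)) - 44 = 22*(-72 - 24*2 + 40) - 44 = 22*(-72 - 8*6 + 40) - 44 = 22*(-72 - 48 + 40) - 44 = 22*(-80) - 44 = -1760 - 44 = -1804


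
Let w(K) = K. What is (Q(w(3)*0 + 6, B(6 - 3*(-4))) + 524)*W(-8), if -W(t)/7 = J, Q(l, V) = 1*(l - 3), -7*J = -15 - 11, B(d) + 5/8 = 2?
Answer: -13702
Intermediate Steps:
B(d) = 11/8 (B(d) = -5/8 + 2 = 11/8)
J = 26/7 (J = -(-15 - 11)/7 = -⅐*(-26) = 26/7 ≈ 3.7143)
Q(l, V) = -3 + l (Q(l, V) = 1*(-3 + l) = -3 + l)
W(t) = -26 (W(t) = -7*26/7 = -26)
(Q(w(3)*0 + 6, B(6 - 3*(-4))) + 524)*W(-8) = ((-3 + (3*0 + 6)) + 524)*(-26) = ((-3 + (0 + 6)) + 524)*(-26) = ((-3 + 6) + 524)*(-26) = (3 + 524)*(-26) = 527*(-26) = -13702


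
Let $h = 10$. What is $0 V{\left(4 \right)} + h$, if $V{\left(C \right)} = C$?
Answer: $10$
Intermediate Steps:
$0 V{\left(4 \right)} + h = 0 \cdot 4 + 10 = 0 + 10 = 10$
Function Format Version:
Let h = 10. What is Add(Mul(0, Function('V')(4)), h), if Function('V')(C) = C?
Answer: 10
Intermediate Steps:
Add(Mul(0, Function('V')(4)), h) = Add(Mul(0, 4), 10) = Add(0, 10) = 10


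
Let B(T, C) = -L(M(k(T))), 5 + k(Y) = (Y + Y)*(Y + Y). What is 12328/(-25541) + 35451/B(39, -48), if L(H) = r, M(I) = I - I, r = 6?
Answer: -301842653/51082 ≈ -5909.0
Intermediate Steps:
k(Y) = -5 + 4*Y² (k(Y) = -5 + (Y + Y)*(Y + Y) = -5 + (2*Y)*(2*Y) = -5 + 4*Y²)
M(I) = 0
L(H) = 6
B(T, C) = -6 (B(T, C) = -1*6 = -6)
12328/(-25541) + 35451/B(39, -48) = 12328/(-25541) + 35451/(-6) = 12328*(-1/25541) + 35451*(-⅙) = -12328/25541 - 11817/2 = -301842653/51082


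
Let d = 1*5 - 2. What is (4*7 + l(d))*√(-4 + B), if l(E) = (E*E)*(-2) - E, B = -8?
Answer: 14*I*√3 ≈ 24.249*I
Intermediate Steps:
d = 3 (d = 5 - 2 = 3)
l(E) = -E - 2*E² (l(E) = E²*(-2) - E = -2*E² - E = -E - 2*E²)
(4*7 + l(d))*√(-4 + B) = (4*7 - 1*3*(1 + 2*3))*√(-4 - 8) = (28 - 1*3*(1 + 6))*√(-12) = (28 - 1*3*7)*(2*I*√3) = (28 - 21)*(2*I*√3) = 7*(2*I*√3) = 14*I*√3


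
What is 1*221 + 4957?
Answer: 5178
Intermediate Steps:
1*221 + 4957 = 221 + 4957 = 5178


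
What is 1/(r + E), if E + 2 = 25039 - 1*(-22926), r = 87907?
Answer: 1/135870 ≈ 7.3600e-6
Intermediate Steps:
E = 47963 (E = -2 + (25039 - 1*(-22926)) = -2 + (25039 + 22926) = -2 + 47965 = 47963)
1/(r + E) = 1/(87907 + 47963) = 1/135870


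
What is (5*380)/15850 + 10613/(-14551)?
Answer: -2811383/4612667 ≈ -0.60949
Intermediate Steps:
(5*380)/15850 + 10613/(-14551) = 1900*(1/15850) + 10613*(-1/14551) = 38/317 - 10613/14551 = -2811383/4612667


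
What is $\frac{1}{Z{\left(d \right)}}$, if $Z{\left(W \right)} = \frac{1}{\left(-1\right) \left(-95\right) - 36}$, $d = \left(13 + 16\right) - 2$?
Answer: $59$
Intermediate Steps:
$d = 27$ ($d = 29 - 2 = 27$)
$Z{\left(W \right)} = \frac{1}{59}$ ($Z{\left(W \right)} = \frac{1}{95 - 36} = \frac{1}{59}$)
$\frac{1}{Z{\left(d \right)}} = \frac{1}{\frac{1}{59}} = 59$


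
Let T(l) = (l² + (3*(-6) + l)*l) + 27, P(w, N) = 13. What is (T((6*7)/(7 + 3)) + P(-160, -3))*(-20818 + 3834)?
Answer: 135872/25 ≈ 5434.9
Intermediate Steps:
T(l) = 27 + l² + l*(-18 + l) (T(l) = (l² + (-18 + l)*l) + 27 = (l² + l*(-18 + l)) + 27 = 27 + l² + l*(-18 + l))
(T((6*7)/(7 + 3)) + P(-160, -3))*(-20818 + 3834) = ((27 - 18*6*7/(7 + 3) + 2*((6*7)/(7 + 3))²) + 13)*(-20818 + 3834) = ((27 - 756/10 + 2*(42/10)²) + 13)*(-16984) = ((27 - 756/10 + 2*(42*(⅒))²) + 13)*(-16984) = ((27 - 18*21/5 + 2*(21/5)²) + 13)*(-16984) = ((27 - 378/5 + 2*(441/25)) + 13)*(-16984) = ((27 - 378/5 + 882/25) + 13)*(-16984) = (-333/25 + 13)*(-16984) = -8/25*(-16984) = 135872/25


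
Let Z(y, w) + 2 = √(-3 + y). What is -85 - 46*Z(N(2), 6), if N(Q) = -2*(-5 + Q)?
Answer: 7 - 46*√3 ≈ -72.674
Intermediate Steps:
N(Q) = 10 - 2*Q
Z(y, w) = -2 + √(-3 + y)
-85 - 46*Z(N(2), 6) = -85 - 46*(-2 + √(-3 + (10 - 2*2))) = -85 - 46*(-2 + √(-3 + (10 - 4))) = -85 - 46*(-2 + √(-3 + 6)) = -85 - 46*(-2 + √3) = -85 + (92 - 46*√3) = 7 - 46*√3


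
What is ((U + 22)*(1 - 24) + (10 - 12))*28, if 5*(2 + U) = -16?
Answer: -54376/5 ≈ -10875.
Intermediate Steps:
U = -26/5 (U = -2 + (⅕)*(-16) = -2 - 16/5 = -26/5 ≈ -5.2000)
((U + 22)*(1 - 24) + (10 - 12))*28 = ((-26/5 + 22)*(1 - 24) + (10 - 12))*28 = ((84/5)*(-23) - 2)*28 = (-1932/5 - 2)*28 = -1942/5*28 = -54376/5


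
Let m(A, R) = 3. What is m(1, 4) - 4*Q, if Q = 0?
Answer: 3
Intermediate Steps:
m(1, 4) - 4*Q = 3 - 4*0 = 3 + 0 = 3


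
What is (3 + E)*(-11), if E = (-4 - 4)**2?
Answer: -737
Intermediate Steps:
E = 64 (E = (-8)**2 = 64)
(3 + E)*(-11) = (3 + 64)*(-11) = 67*(-11) = -737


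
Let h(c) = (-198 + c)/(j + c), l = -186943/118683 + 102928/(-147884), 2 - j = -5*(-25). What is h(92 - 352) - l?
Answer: 5826381863641/1680538580919 ≈ 3.4670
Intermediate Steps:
j = -123 (j = 2 - (-5)*(-25) = 2 - 1*125 = 2 - 125 = -123)
l = -9965420609/4387829193 (l = -186943*1/118683 + 102928*(-1/147884) = -186943/118683 - 25732/36971 = -9965420609/4387829193 ≈ -2.2711)
h(c) = (-198 + c)/(-123 + c)
h(92 - 352) - l = (-198 + (92 - 352))/(-123 + (92 - 352)) - 1*(-9965420609/4387829193) = (-198 - 260)/(-123 - 260) + 9965420609/4387829193 = -458/(-383) + 9965420609/4387829193 = -1/383*(-458) + 9965420609/4387829193 = 458/383 + 9965420609/4387829193 = 5826381863641/1680538580919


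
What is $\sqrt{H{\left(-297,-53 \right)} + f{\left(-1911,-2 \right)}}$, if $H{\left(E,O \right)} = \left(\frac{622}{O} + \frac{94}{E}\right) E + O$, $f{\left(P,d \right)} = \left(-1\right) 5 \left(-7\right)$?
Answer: $\frac{\sqrt{10004386}}{53} \approx 59.679$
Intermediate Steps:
$f{\left(P,d \right)} = 35$ ($f{\left(P,d \right)} = \left(-5\right) \left(-7\right) = 35$)
$H{\left(E,O \right)} = O + E \left(\frac{94}{E} + \frac{622}{O}\right)$ ($H{\left(E,O \right)} = \left(\frac{94}{E} + \frac{622}{O}\right) E + O = E \left(\frac{94}{E} + \frac{622}{O}\right) + O = O + E \left(\frac{94}{E} + \frac{622}{O}\right)$)
$\sqrt{H{\left(-297,-53 \right)} + f{\left(-1911,-2 \right)}} = \sqrt{\left(94 - 53 + 622 \left(-297\right) \frac{1}{-53}\right) + 35} = \sqrt{\left(94 - 53 + 622 \left(-297\right) \left(- \frac{1}{53}\right)\right) + 35} = \sqrt{\left(94 - 53 + \frac{184734}{53}\right) + 35} = \sqrt{\frac{186907}{53} + 35} = \sqrt{\frac{188762}{53}} = \frac{\sqrt{10004386}}{53}$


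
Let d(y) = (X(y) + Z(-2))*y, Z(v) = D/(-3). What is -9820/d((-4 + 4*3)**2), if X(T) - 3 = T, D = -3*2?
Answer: -2455/1104 ≈ -2.2237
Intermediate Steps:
D = -6
Z(v) = 2 (Z(v) = -6/(-3) = -6*(-1/3) = 2)
X(T) = 3 + T
d(y) = y*(5 + y) (d(y) = ((3 + y) + 2)*y = (5 + y)*y = y*(5 + y))
-9820/d((-4 + 4*3)**2) = -9820*1/((-4 + 4*3)**2*(5 + (-4 + 4*3)**2)) = -9820*1/((-4 + 12)**2*(5 + (-4 + 12)**2)) = -9820*1/(64*(5 + 8**2)) = -9820*1/(64*(5 + 64)) = -9820/(64*69) = -9820/4416 = -9820*1/4416 = -2455/1104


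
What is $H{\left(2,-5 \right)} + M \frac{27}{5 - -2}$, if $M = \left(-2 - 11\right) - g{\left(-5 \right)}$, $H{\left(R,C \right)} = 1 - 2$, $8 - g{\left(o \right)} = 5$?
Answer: $- \frac{439}{7} \approx -62.714$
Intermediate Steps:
$g{\left(o \right)} = 3$ ($g{\left(o \right)} = 8 - 5 = 3$)
$H{\left(R,C \right)} = -1$ ($H{\left(R,C \right)} = 1 - 2 = -1$)
$M = -16$ ($M = \left(-2 - 11\right) - 3 = -13 - 3 = -16$)
$H{\left(2,-5 \right)} + M \frac{27}{5 - -2} = -1 - 16 \frac{27}{5 - -2} = -1 - 16 \frac{27}{5 + 2} = -1 - 16 \cdot \frac{27}{7} = -1 - 16 \cdot 27 \cdot \frac{1}{7} = -1 - \frac{432}{7} = - \frac{439}{7}$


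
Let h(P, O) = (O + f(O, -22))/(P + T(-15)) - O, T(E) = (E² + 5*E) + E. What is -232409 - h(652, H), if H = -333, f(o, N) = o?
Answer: -183167288/787 ≈ -2.3274e+5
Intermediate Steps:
T(E) = E² + 6*E
h(P, O) = -O + 2*O/(135 + P) (h(P, O) = (O + O)/(P - 15*(6 - 15)) - O = (2*O)/(P - 15*(-9)) - O = (2*O)/(P + 135) - O = (2*O)/(135 + P) - O = 2*O/(135 + P) - O = -O + 2*O/(135 + P))
-232409 - h(652, H) = -232409 - (-333)*(-133 - 1*652)/(135 + 652) = -232409 - (-333)*(-133 - 652)/787 = -232409 - (-333)*(-785)/787 = -232409 - 1*261405/787 = -232409 - 261405/787 = -183167288/787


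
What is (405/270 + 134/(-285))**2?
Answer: 344569/324900 ≈ 1.0605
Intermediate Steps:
(405/270 + 134/(-285))**2 = (405*(1/270) + 134*(-1/285))**2 = (3/2 - 134/285)**2 = (587/570)**2 = 344569/324900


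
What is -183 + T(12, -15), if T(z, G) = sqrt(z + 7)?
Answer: -183 + sqrt(19) ≈ -178.64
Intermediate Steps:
T(z, G) = sqrt(7 + z)
-183 + T(12, -15) = -183 + sqrt(7 + 12) = -183 + sqrt(19)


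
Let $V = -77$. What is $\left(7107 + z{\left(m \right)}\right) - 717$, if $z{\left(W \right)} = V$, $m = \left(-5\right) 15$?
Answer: $6313$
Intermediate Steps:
$m = -75$
$z{\left(W \right)} = -77$
$\left(7107 + z{\left(m \right)}\right) - 717 = \left(7107 - 77\right) - 717 = 7030 - 717 = 6313$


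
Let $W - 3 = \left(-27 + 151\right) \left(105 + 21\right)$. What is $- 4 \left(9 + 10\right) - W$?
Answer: $-15703$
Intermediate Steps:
$W = 15627$ ($W = 3 + \left(-27 + 151\right) \left(105 + 21\right) = 3 + 124 \cdot 126 = 3 + 15624 = 15627$)
$- 4 \left(9 + 10\right) - W = - 4 \left(9 + 10\right) - 15627 = \left(-4\right) 19 - 15627 = -76 - 15627 = -15703$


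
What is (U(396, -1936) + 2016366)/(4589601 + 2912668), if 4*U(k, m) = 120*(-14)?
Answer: 2015946/7502269 ≈ 0.26871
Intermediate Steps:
U(k, m) = -420 (U(k, m) = (120*(-14))/4 = (¼)*(-1680) = -420)
(U(396, -1936) + 2016366)/(4589601 + 2912668) = (-420 + 2016366)/(4589601 + 2912668) = 2015946/7502269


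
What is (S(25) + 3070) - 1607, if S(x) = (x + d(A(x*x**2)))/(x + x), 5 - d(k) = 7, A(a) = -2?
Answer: 73173/50 ≈ 1463.5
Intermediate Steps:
d(k) = -2 (d(k) = 5 - 1*7 = 5 - 7 = -2)
S(x) = (-2 + x)/(2*x) (S(x) = (x - 2)/(x + x) = (-2 + x)/((2*x)) = (-2 + x)*(1/(2*x)) = (-2 + x)/(2*x))
(S(25) + 3070) - 1607 = ((1/2)*(-2 + 25)/25 + 3070) - 1607 = ((1/2)*(1/25)*23 + 3070) - 1607 = (23/50 + 3070) - 1607 = 153523/50 - 1607 = 73173/50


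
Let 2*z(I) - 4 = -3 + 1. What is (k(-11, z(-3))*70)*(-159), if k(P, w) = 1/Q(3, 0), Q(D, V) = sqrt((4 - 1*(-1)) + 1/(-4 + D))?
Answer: -5565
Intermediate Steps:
Q(D, V) = sqrt(5 + 1/(-4 + D)) (Q(D, V) = sqrt((4 + 1) + 1/(-4 + D)) = sqrt(5 + 1/(-4 + D)))
z(I) = 1 (z(I) = 2 + (-3 + 1)/2 = 2 + (1/2)*(-2) = 2 - 1 = 1)
k(P, w) = 1/2 (k(P, w) = 1/(sqrt((-19 + 5*3)/(-4 + 3))) = 1/(sqrt((-19 + 15)/(-1))) = 1/(sqrt(-1*(-4))) = 1/(sqrt(4)) = 1/2)
(k(-11, z(-3))*70)*(-159) = ((1/2)*70)*(-159) = 35*(-159) = -5565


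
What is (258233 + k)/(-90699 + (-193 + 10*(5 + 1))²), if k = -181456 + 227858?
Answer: -60927/14602 ≈ -4.1725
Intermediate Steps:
k = 46402
(258233 + k)/(-90699 + (-193 + 10*(5 + 1))²) = (258233 + 46402)/(-90699 + (-193 + 10*(5 + 1))²) = 304635/(-90699 + (-193 + 10*6)²) = 304635/(-90699 + (-193 + 60)²) = 304635/(-90699 + (-133)²) = 304635/(-90699 + 17689) = 304635/(-73010) = 304635*(-1/73010) = -60927/14602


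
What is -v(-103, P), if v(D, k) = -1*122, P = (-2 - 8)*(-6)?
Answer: 122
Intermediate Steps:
P = 60 (P = -10*(-6) = 60)
v(D, k) = -122
-v(-103, P) = -1*(-122) = 122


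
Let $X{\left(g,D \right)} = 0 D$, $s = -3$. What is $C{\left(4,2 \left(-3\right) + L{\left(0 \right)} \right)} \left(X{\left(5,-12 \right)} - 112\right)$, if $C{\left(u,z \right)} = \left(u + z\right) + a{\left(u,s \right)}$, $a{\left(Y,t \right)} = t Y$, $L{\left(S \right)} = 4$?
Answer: $1120$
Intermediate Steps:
$a{\left(Y,t \right)} = Y t$
$X{\left(g,D \right)} = 0$
$C{\left(u,z \right)} = z - 2 u$ ($C{\left(u,z \right)} = \left(u + z\right) + u \left(-3\right) = \left(u + z\right) - 3 u = z - 2 u$)
$C{\left(4,2 \left(-3\right) + L{\left(0 \right)} \right)} \left(X{\left(5,-12 \right)} - 112\right) = \left(\left(2 \left(-3\right) + 4\right) - 8\right) \left(0 - 112\right) = \left(\left(-6 + 4\right) - 8\right) \left(-112\right) = \left(-2 - 8\right) \left(-112\right) = \left(-10\right) \left(-112\right) = 1120$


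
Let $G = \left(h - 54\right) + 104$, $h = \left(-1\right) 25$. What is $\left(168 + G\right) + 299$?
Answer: $492$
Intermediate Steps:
$h = -25$
$G = 25$ ($G = \left(-25 - 54\right) + 104 = -79 + 104 = 25$)
$\left(168 + G\right) + 299 = \left(168 + 25\right) + 299 = 193 + 299 = 492$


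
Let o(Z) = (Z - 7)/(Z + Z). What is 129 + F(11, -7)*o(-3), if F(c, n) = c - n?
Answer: 159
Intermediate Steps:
o(Z) = (-7 + Z)/(2*Z) (o(Z) = (-7 + Z)/((2*Z)) = (-7 + Z)*(1/(2*Z)) = (-7 + Z)/(2*Z))
129 + F(11, -7)*o(-3) = 129 + (11 - 1*(-7))*((½)*(-7 - 3)/(-3)) = 129 + (11 + 7)*((½)*(-⅓)*(-10)) = 129 + 18*(5/3) = 129 + 30 = 159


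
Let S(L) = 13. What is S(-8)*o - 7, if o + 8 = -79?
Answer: -1138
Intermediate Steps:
o = -87 (o = -8 - 79 = -87)
S(-8)*o - 7 = 13*(-87) - 7 = -1131 - 7 = -1138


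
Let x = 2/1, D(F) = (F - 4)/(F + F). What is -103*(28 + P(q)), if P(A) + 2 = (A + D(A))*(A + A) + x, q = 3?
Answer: -4635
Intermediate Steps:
D(F) = (-4 + F)/(2*F) (D(F) = (-4 + F)/((2*F)) = (-4 + F)*(1/(2*F)) = (-4 + F)/(2*F))
x = 2 (x = 2*1 = 2)
P(A) = 2*A*(A + (-4 + A)/(2*A)) (P(A) = -2 + ((A + (-4 + A)/(2*A))*(A + A) + 2) = -2 + ((A + (-4 + A)/(2*A))*(2*A) + 2) = -2 + (2*A*(A + (-4 + A)/(2*A)) + 2) = -2 + (2 + 2*A*(A + (-4 + A)/(2*A))) = 2*A*(A + (-4 + A)/(2*A)))
-103*(28 + P(q)) = -103*(28 + (-4 + 3 + 2*3²)) = -103*(28 + (-4 + 3 + 2*9)) = -103*(28 + (-4 + 3 + 18)) = -103*(28 + 17) = -103*45 = -4635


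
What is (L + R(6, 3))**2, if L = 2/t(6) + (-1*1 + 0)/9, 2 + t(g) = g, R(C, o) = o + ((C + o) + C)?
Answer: 109561/324 ≈ 338.15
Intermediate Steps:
R(C, o) = 2*C + 2*o (R(C, o) = o + (o + 2*C) = 2*C + 2*o)
t(g) = -2 + g
L = 7/18 (L = 2/(-2 + 6) + (-1*1 + 0)/9 = 2/4 + (-1 + 0)*(1/9) = 2*(1/4) - 1*1/9 = 1/2 - 1/9 = 7/18 ≈ 0.38889)
(L + R(6, 3))**2 = (7/18 + (2*6 + 2*3))**2 = (7/18 + (12 + 6))**2 = (7/18 + 18)**2 = (331/18)**2 = 109561/324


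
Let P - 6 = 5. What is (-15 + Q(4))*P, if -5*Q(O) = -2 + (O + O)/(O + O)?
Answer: -814/5 ≈ -162.80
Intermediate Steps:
P = 11 (P = 6 + 5 = 11)
Q(O) = ⅕ (Q(O) = -(-2 + (O + O)/(O + O))/5 = -(-2 + (2*O)/((2*O)))/5 = -(-2 + (2*O)*(1/(2*O)))/5 = -(-2 + 1)/5 = -⅕*(-1) = ⅕)
(-15 + Q(4))*P = (-15 + ⅕)*11 = -74/5*11 = -814/5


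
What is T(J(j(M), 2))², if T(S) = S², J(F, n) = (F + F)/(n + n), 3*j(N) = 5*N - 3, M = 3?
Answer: 16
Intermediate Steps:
j(N) = -1 + 5*N/3 (j(N) = (5*N - 3)/3 = (-3 + 5*N)/3 = -1 + 5*N/3)
J(F, n) = F/n (J(F, n) = (2*F)/((2*n)) = (2*F)*(1/(2*n)) = F/n)
T(J(j(M), 2))² = (((-1 + (5/3)*3)/2)²)² = (((-1 + 5)*(½))²)² = ((4*(½))²)² = (2²)² = 4² = 16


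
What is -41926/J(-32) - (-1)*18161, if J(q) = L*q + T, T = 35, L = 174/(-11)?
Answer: 107651247/5953 ≈ 18084.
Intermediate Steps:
L = -174/11 (L = 174*(-1/11) = -174/11 ≈ -15.818)
J(q) = 35 - 174*q/11 (J(q) = -174*q/11 + 35 = 35 - 174*q/11)
-41926/J(-32) - (-1)*18161 = -41926/(35 - 174/11*(-32)) - (-1)*18161 = -41926/(35 + 5568/11) - 1*(-18161) = -41926/5953/11 + 18161 = -41926*11/5953 + 18161 = -461186/5953 + 18161 = 107651247/5953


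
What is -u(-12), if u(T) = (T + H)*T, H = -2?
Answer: -168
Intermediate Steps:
u(T) = T*(-2 + T) (u(T) = (T - 2)*T = (-2 + T)*T = T*(-2 + T))
-u(-12) = -(-12)*(-2 - 12) = -(-12)*(-14) = -1*168 = -168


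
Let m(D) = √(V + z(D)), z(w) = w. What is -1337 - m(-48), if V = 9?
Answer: -1337 - I*√39 ≈ -1337.0 - 6.245*I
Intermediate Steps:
m(D) = √(9 + D)
-1337 - m(-48) = -1337 - √(9 - 48) = -1337 - √(-39) = -1337 - I*√39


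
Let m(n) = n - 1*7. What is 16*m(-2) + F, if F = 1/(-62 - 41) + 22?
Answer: -12567/103 ≈ -122.01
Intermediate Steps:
m(n) = -7 + n (m(n) = n - 7 = -7 + n)
F = 2265/103 (F = 1/(-103) + 22 = -1/103 + 22 = 2265/103 ≈ 21.990)
16*m(-2) + F = 16*(-7 - 2) + 2265/103 = 16*(-9) + 2265/103 = -144 + 2265/103 = -12567/103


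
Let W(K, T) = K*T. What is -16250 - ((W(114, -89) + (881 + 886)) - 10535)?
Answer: 2664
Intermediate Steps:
-16250 - ((W(114, -89) + (881 + 886)) - 10535) = -16250 - ((114*(-89) + (881 + 886)) - 10535) = -16250 - ((-10146 + 1767) - 10535) = -16250 - (-8379 - 10535) = -16250 - 1*(-18914) = -16250 + 18914 = 2664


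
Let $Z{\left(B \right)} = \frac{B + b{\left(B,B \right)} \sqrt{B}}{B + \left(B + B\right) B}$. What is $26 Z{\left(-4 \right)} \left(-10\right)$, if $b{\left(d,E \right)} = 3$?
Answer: $\frac{260}{7} - \frac{390 i}{7} \approx 37.143 - 55.714 i$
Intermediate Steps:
$Z{\left(B \right)} = \frac{B + 3 \sqrt{B}}{B + 2 B^{2}}$ ($Z{\left(B \right)} = \frac{B + 3 \sqrt{B}}{B + \left(B + B\right) B} = \frac{B + 3 \sqrt{B}}{B + 2 B B} = \frac{B + 3 \sqrt{B}}{B + 2 B^{2}}$)
$26 Z{\left(-4 \right)} \left(-10\right) = 26 \frac{-4 + 3 \sqrt{-4}}{\left(-4\right) \left(1 + 2 \left(-4\right)\right)} \left(-10\right) = 26 \left(- \frac{-4 + 3 \cdot 2 i}{4 \left(1 - 8\right)}\right) \left(-10\right) = 26 \left(- \frac{-4 + 6 i}{4 \left(-7\right)}\right) \left(-10\right) = 26 \left(\left(- \frac{1}{4}\right) \left(- \frac{1}{7}\right) \left(-4 + 6 i\right)\right) \left(-10\right) = 26 \left(- \frac{1}{7} + \frac{3 i}{14}\right) \left(-10\right) = \left(- \frac{26}{7} + \frac{39 i}{7}\right) \left(-10\right) = \frac{260}{7} - \frac{390 i}{7}$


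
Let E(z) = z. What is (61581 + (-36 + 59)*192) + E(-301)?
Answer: 65696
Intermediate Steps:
(61581 + (-36 + 59)*192) + E(-301) = (61581 + (-36 + 59)*192) - 301 = (61581 + 23*192) - 301 = (61581 + 4416) - 301 = 65997 - 301 = 65696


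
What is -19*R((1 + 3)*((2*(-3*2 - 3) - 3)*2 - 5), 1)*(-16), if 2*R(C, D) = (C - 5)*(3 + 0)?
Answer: -88008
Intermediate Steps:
R(C, D) = -15/2 + 3*C/2 (R(C, D) = ((C - 5)*(3 + 0))/2 = ((-5 + C)*3)/2 = (-15 + 3*C)/2 = -15/2 + 3*C/2)
-19*R((1 + 3)*((2*(-3*2 - 3) - 3)*2 - 5), 1)*(-16) = -19*(-15/2 + 3*((1 + 3)*((2*(-3*2 - 3) - 3)*2 - 5))/2)*(-16) = -19*(-15/2 + 3*(4*((2*(-6 - 3) - 3)*2 - 5))/2)*(-16) = -19*(-15/2 + 3*(4*((2*(-9) - 3)*2 - 5))/2)*(-16) = -19*(-15/2 + 3*(4*((-18 - 3)*2 - 5))/2)*(-16) = -19*(-15/2 + 3*(4*(-21*2 - 5))/2)*(-16) = -19*(-15/2 + 3*(4*(-42 - 5))/2)*(-16) = -19*(-15/2 + 3*(4*(-47))/2)*(-16) = -19*(-15/2 + (3/2)*(-188))*(-16) = -19*(-15/2 - 282)*(-16) = -19*(-579/2)*(-16) = (11001/2)*(-16) = -88008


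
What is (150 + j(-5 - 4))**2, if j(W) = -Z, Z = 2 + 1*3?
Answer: 21025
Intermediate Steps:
Z = 5 (Z = 2 + 3 = 5)
j(W) = -5 (j(W) = -1*5 = -5)
(150 + j(-5 - 4))**2 = (150 - 5)**2 = 145**2 = 21025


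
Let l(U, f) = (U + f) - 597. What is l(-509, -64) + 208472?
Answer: 207302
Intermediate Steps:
l(U, f) = -597 + U + f
l(-509, -64) + 208472 = (-597 - 509 - 64) + 208472 = -1170 + 208472 = 207302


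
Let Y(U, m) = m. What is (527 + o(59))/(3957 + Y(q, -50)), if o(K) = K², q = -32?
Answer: 4008/3907 ≈ 1.0259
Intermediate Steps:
(527 + o(59))/(3957 + Y(q, -50)) = (527 + 59²)/(3957 - 50) = (527 + 3481)/3907 = 4008*(1/3907) = 4008/3907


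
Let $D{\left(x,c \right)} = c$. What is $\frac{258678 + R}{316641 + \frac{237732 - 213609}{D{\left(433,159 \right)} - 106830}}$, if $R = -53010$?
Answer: $\frac{1828234269}{2814698999} \approx 0.64953$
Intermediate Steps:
$\frac{258678 + R}{316641 + \frac{237732 - 213609}{D{\left(433,159 \right)} - 106830}} = \frac{258678 - 53010}{316641 + \frac{237732 - 213609}{159 - 106830}} = \frac{205668}{316641 + \frac{24123}{-106671}} = \frac{205668}{316641 + 24123 \left(- \frac{1}{106671}\right)} = \frac{205668}{316641 - \frac{8041}{35557}} = \frac{205668}{\frac{11258795996}{35557}} = 205668 \cdot \frac{35557}{11258795996} = \frac{1828234269}{2814698999}$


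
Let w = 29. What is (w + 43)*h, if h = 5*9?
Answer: 3240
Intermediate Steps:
h = 45
(w + 43)*h = (29 + 43)*45 = 72*45 = 3240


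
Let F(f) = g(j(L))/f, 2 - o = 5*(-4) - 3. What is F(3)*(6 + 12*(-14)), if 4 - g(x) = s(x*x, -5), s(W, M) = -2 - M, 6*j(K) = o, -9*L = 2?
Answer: -54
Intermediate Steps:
L = -2/9 (L = -⅑*2 = -2/9 ≈ -0.22222)
o = 25 (o = 2 - (5*(-4) - 3) = 2 - (-20 - 3) = 2 - 1*(-23) = 2 + 23 = 25)
j(K) = 25/6 (j(K) = (⅙)*25 = 25/6)
g(x) = 1 (g(x) = 4 - (-2 - 1*(-5)) = 4 - (-2 + 5) = 4 - 1*3 = 4 - 3 = 1)
F(f) = 1/f
F(3)*(6 + 12*(-14)) = (6 + 12*(-14))/3 = (6 - 168)/3 = (⅓)*(-162) = -54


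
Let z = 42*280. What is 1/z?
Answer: 1/11760 ≈ 8.5034e-5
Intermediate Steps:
z = 11760
1/z = 1/11760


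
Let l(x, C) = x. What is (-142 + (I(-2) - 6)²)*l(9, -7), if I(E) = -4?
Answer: -378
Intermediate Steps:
(-142 + (I(-2) - 6)²)*l(9, -7) = (-142 + (-4 - 6)²)*9 = (-142 + (-10)²)*9 = (-142 + 100)*9 = -42*9 = -378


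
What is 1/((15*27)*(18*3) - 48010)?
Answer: -1/26140 ≈ -3.8256e-5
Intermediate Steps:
1/((15*27)*(18*3) - 48010) = 1/(405*54 - 48010) = 1/(21870 - 48010) = 1/(-26140) = -1/26140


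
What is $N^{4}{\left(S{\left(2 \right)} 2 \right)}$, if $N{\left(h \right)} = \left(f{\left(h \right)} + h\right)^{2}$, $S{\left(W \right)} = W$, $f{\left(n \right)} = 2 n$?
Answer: $429981696$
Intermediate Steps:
$N{\left(h \right)} = 9 h^{2}$ ($N{\left(h \right)} = \left(2 h + h\right)^{2} = \left(3 h\right)^{2} = 9 h^{2}$)
$N^{4}{\left(S{\left(2 \right)} 2 \right)} = \left(9 \left(2 \cdot 2\right)^{2}\right)^{4} = \left(9 \cdot 4^{2}\right)^{4} = \left(9 \cdot 16\right)^{4} = 144^{4} = 429981696$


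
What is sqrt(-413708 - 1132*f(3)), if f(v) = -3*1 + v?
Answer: 2*I*sqrt(103427) ≈ 643.2*I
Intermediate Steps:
f(v) = -3 + v
sqrt(-413708 - 1132*f(3)) = sqrt(-413708 - 1132*(-3 + 3)) = sqrt(-413708 - 1132*0) = sqrt(-413708 + 0) = sqrt(-413708) = 2*I*sqrt(103427)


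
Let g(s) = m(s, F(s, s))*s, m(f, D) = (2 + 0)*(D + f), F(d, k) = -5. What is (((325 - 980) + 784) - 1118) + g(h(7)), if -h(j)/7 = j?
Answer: 4303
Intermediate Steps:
h(j) = -7*j
m(f, D) = 2*D + 2*f (m(f, D) = 2*(D + f) = 2*D + 2*f)
g(s) = s*(-10 + 2*s) (g(s) = (2*(-5) + 2*s)*s = (-10 + 2*s)*s = s*(-10 + 2*s))
(((325 - 980) + 784) - 1118) + g(h(7)) = (((325 - 980) + 784) - 1118) + 2*(-7*7)*(-5 - 7*7) = ((-655 + 784) - 1118) + 2*(-49)*(-5 - 49) = (129 - 1118) + 2*(-49)*(-54) = -989 + 5292 = 4303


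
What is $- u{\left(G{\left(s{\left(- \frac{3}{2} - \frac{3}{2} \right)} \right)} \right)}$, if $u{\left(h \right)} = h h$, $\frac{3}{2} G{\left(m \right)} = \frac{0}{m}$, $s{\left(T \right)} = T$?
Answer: $0$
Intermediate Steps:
$G{\left(m \right)} = 0$ ($G{\left(m \right)} = \frac{2 \frac{0}{m}}{3} = \frac{2}{3} \cdot 0 = 0$)
$u{\left(h \right)} = h^{2}$
$- u{\left(G{\left(s{\left(- \frac{3}{2} - \frac{3}{2} \right)} \right)} \right)} = - 0^{2} = \left(-1\right) 0 = 0$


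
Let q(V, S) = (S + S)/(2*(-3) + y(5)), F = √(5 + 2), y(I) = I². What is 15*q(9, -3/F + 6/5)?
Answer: 36/19 - 90*√7/133 ≈ 0.10438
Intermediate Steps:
F = √7 ≈ 2.6458
q(V, S) = 2*S/19 (q(V, S) = (S + S)/(2*(-3) + 5²) = (2*S)/(-6 + 25) = (2*S)/19 = (2*S)*(1/19) = 2*S/19)
15*q(9, -3/F + 6/5) = 15*(2*(-3*√7/7 + 6/5)/19) = 15*(2*(6/5 - 3*√7/7)/19) = 15*(12/95 - 6*√7/133) = 36/19 - 90*√7/133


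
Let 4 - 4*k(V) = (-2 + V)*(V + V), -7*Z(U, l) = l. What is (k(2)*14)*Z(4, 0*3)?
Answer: 0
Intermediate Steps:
Z(U, l) = -l/7
k(V) = 1 - V*(-2 + V)/2 (k(V) = 1 - (-2 + V)*(V + V)/4 = 1 - (-2 + V)*2*V/4 = 1 - V*(-2 + V)/2)
(k(2)*14)*Z(4, 0*3) = ((1 + 2 - ½*2²)*14)*(-0*3) = ((1 + 2 - ½*4)*14)*(-⅐*0) = ((1 + 2 - 2)*14)*0 = (1*14)*0 = 14*0 = 0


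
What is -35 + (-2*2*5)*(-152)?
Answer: 3005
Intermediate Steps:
-35 + (-2*2*5)*(-152) = -35 - 4*5*(-152) = -35 - 20*(-152) = -35 + 3040 = 3005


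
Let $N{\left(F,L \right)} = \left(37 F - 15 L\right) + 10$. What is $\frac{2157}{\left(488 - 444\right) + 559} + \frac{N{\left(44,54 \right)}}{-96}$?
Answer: $- \frac{8117}{1608} \approx -5.0479$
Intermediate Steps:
$N{\left(F,L \right)} = 10 - 15 L + 37 F$ ($N{\left(F,L \right)} = \left(- 15 L + 37 F\right) + 10 = 10 - 15 L + 37 F$)
$\frac{2157}{\left(488 - 444\right) + 559} + \frac{N{\left(44,54 \right)}}{-96} = \frac{2157}{\left(488 - 444\right) + 559} + \frac{10 - 810 + 37 \cdot 44}{-96} = \frac{2157}{44 + 559} + \left(10 - 810 + 1628\right) \left(- \frac{1}{96}\right) = \frac{2157}{603} + 828 \left(- \frac{1}{96}\right) = 2157 \cdot \frac{1}{603} - \frac{69}{8} = \frac{719}{201} - \frac{69}{8} = - \frac{8117}{1608}$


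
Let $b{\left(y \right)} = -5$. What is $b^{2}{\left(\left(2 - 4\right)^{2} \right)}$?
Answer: $25$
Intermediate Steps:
$b^{2}{\left(\left(2 - 4\right)^{2} \right)} = \left(-5\right)^{2} = 25$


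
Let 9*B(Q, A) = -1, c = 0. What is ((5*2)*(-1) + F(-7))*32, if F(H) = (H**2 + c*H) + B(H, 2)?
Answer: 11200/9 ≈ 1244.4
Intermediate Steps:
B(Q, A) = -1/9 (B(Q, A) = (1/9)*(-1) = -1/9)
F(H) = -1/9 + H**2 (F(H) = (H**2 + 0*H) - 1/9 = (H**2 + 0) - 1/9 = H**2 - 1/9 = -1/9 + H**2)
((5*2)*(-1) + F(-7))*32 = ((5*2)*(-1) + (-1/9 + (-7)**2))*32 = (10*(-1) + (-1/9 + 49))*32 = (-10 + 440/9)*32 = (350/9)*32 = 11200/9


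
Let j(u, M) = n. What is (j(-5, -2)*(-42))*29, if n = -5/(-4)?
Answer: -3045/2 ≈ -1522.5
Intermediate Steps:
n = 5/4 (n = -5*(-1/4) = 5/4 ≈ 1.2500)
j(u, M) = 5/4
(j(-5, -2)*(-42))*29 = ((5/4)*(-42))*29 = -105/2*29 = -3045/2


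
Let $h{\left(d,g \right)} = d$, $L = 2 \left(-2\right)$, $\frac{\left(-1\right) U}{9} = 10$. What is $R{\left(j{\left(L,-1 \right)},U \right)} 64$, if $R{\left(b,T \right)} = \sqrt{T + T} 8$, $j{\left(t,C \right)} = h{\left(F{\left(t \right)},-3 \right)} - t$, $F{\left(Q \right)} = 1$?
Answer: $3072 i \sqrt{5} \approx 6869.2 i$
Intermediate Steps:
$U = -90$ ($U = \left(-9\right) 10 = -90$)
$L = -4$
$j{\left(t,C \right)} = 1 - t$
$R{\left(b,T \right)} = 8 \sqrt{2} \sqrt{T}$ ($R{\left(b,T \right)} = \sqrt{2 T} 8 = \sqrt{2} \sqrt{T} 8 = 8 \sqrt{2} \sqrt{T}$)
$R{\left(j{\left(L,-1 \right)},U \right)} 64 = 8 \sqrt{2} \sqrt{-90} \cdot 64 = 8 \sqrt{2} \cdot 3 i \sqrt{10} \cdot 64 = 48 i \sqrt{5} \cdot 64 = 3072 i \sqrt{5}$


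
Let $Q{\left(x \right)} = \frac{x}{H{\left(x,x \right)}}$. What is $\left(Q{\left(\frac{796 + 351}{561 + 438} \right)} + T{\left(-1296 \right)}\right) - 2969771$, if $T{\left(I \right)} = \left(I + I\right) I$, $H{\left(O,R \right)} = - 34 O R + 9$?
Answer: $\frac{10169994256}{26113} \approx 3.8946 \cdot 10^{5}$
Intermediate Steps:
$H{\left(O,R \right)} = 9 - 34 O R$ ($H{\left(O,R \right)} = - 34 O R + 9 = 9 - 34 O R$)
$T{\left(I \right)} = 2 I^{2}$ ($T{\left(I \right)} = 2 I I = 2 I^{2}$)
$Q{\left(x \right)} = \frac{x}{9 - 34 x^{2}}$ ($Q{\left(x \right)} = \frac{x}{9 - 34 x x} = \frac{x}{9 - 34 x^{2}}$)
$\left(Q{\left(\frac{796 + 351}{561 + 438} \right)} + T{\left(-1296 \right)}\right) - 2969771 = \left(- \frac{\left(796 + 351\right) \frac{1}{561 + 438}}{-9 + 34 \left(\frac{796 + 351}{561 + 438}\right)^{2}} + 2 \left(-1296\right)^{2}\right) - 2969771 = \left(- \frac{1147 \cdot \frac{1}{999}}{-9 + 34 \left(\frac{1147}{999}\right)^{2}} + 2 \cdot 1679616\right) - 2969771 = \left(- \frac{1147 \cdot \frac{1}{999}}{-9 + 34 \left(1147 \cdot \frac{1}{999}\right)^{2}} + 3359232\right) - 2969771 = \left(\left(-1\right) \frac{31}{27} \frac{1}{-9 + 34 \left(\frac{31}{27}\right)^{2}} + 3359232\right) - 2969771 = \left(\left(-1\right) \frac{31}{27} \frac{1}{-9 + 34 \cdot \frac{961}{729}} + 3359232\right) - 2969771 = \left(\left(-1\right) \frac{31}{27} \frac{1}{-9 + \frac{32674}{729}} + 3359232\right) - 2969771 = \left(\left(-1\right) \frac{31}{27} \frac{1}{\frac{26113}{729}} + 3359232\right) - 2969771 = \left(\left(-1\right) \frac{31}{27} \cdot \frac{729}{26113} + 3359232\right) - 2969771 = \left(- \frac{837}{26113} + 3359232\right) - 2969771 = \frac{87719624379}{26113} - 2969771 = \frac{10169994256}{26113}$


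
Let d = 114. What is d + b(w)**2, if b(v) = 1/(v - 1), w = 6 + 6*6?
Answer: 191635/1681 ≈ 114.00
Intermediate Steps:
w = 42 (w = 6 + 36 = 42)
b(v) = 1/(-1 + v)
d + b(w)**2 = 114 + (1/(-1 + 42))**2 = 114 + (1/41)**2 = 114 + 1/1681 = 191635/1681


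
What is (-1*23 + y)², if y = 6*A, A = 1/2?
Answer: 400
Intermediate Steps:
A = ½ ≈ 0.50000
y = 3 (y = 6*(½) = 3)
(-1*23 + y)² = (-1*23 + 3)² = (-23 + 3)² = (-20)² = 400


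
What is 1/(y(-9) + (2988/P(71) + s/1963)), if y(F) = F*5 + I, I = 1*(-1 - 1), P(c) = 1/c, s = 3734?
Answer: 1963/416357997 ≈ 4.7147e-6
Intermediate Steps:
I = -2 (I = 1*(-2) = -2)
y(F) = -2 + 5*F (y(F) = F*5 - 2 = 5*F - 2 = -2 + 5*F)
1/(y(-9) + (2988/P(71) + s/1963)) = 1/((-2 + 5*(-9)) + (2988/(1/71) + 3734/1963)) = 1/((-2 - 45) + (2988/(1/71) + 3734*(1/1963))) = 1/(-47 + (2988*71 + 3734/1963)) = 1/(-47 + (212148 + 3734/1963)) = 1/(-47 + 416450258/1963) = 1/(416357997/1963) = 1963/416357997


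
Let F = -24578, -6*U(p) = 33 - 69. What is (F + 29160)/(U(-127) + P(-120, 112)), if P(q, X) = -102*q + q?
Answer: 2291/6063 ≈ 0.37787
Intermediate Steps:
U(p) = 6 (U(p) = -(33 - 69)/6 = -1/6*(-36) = 6)
P(q, X) = -101*q
(F + 29160)/(U(-127) + P(-120, 112)) = (-24578 + 29160)/(6 - 101*(-120)) = 4582/(6 + 12120) = 4582/12126 = 4582*(1/12126) = 2291/6063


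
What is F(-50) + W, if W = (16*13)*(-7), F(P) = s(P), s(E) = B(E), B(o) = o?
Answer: -1506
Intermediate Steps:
s(E) = E
F(P) = P
W = -1456 (W = 208*(-7) = -1456)
F(-50) + W = -50 - 1456 = -1506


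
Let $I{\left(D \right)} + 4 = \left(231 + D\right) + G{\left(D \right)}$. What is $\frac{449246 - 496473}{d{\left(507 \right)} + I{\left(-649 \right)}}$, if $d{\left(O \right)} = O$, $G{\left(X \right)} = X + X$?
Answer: $\frac{47227}{1213} \approx 38.934$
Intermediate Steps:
$G{\left(X \right)} = 2 X$
$I{\left(D \right)} = 227 + 3 D$ ($I{\left(D \right)} = -4 + \left(\left(231 + D\right) + 2 D\right) = -4 + \left(231 + 3 D\right) = 227 + 3 D$)
$\frac{449246 - 496473}{d{\left(507 \right)} + I{\left(-649 \right)}} = \frac{449246 - 496473}{507 + \left(227 + 3 \left(-649\right)\right)} = - \frac{47227}{507 + \left(227 - 1947\right)} = - \frac{47227}{507 - 1720} = - \frac{47227}{-1213} = \left(-47227\right) \left(- \frac{1}{1213}\right) = \frac{47227}{1213}$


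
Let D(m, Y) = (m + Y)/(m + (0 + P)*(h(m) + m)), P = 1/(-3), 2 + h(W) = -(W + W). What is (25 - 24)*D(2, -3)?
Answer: -3/10 ≈ -0.30000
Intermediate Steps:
h(W) = -2 - 2*W (h(W) = -2 - (W + W) = -2 - 2*W)
P = -⅓ (P = 1*(-⅓) = -⅓ ≈ -0.33333)
D(m, Y) = (Y + m)/(⅔ + 4*m/3) (D(m, Y) = (m + Y)/(m + (0 - ⅓)*((-2 - 2*m) + m)) = (Y + m)/(m - (-2 - m)/3) = (Y + m)/(m + (⅔ + m/3)) = (Y + m)/(⅔ + 4*m/3))
(25 - 24)*D(2, -3) = (25 - 24)*(3*(-3 + 2)/(2*(1 + 2*2))) = 1*((3/2)*(-1)/(1 + 4)) = 1*((3/2)*(-1)/5) = 1*((3/2)*(⅕)*(-1)) = 1*(-3/10) = -3/10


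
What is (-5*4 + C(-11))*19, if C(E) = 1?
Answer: -361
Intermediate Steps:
(-5*4 + C(-11))*19 = (-5*4 + 1)*19 = (-20 + 1)*19 = -19*19 = -361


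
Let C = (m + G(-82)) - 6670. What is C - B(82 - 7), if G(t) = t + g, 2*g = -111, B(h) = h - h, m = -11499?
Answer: -36613/2 ≈ -18307.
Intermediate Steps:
B(h) = 0
g = -111/2 (g = (½)*(-111) = -111/2 ≈ -55.500)
G(t) = -111/2 + t (G(t) = t - 111/2 = -111/2 + t)
C = -36613/2 (C = (-11499 + (-111/2 - 82)) - 6670 = (-11499 - 275/2) - 6670 = -23273/2 - 6670 = -36613/2 ≈ -18307.)
C - B(82 - 7) = -36613/2 - 1*0 = -36613/2 + 0 = -36613/2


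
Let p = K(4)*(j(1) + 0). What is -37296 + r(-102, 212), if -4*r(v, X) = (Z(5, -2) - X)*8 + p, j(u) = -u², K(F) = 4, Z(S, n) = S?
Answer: -36881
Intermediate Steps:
p = -4 (p = 4*(-1*1² + 0) = 4*(-1*1 + 0) = 4*(-1 + 0) = 4*(-1) = -4)
r(v, X) = -9 + 2*X (r(v, X) = -((5 - X)*8 - 4)/4 = -((40 - 8*X) - 4)/4 = -(36 - 8*X)/4 = -9 + 2*X)
-37296 + r(-102, 212) = -37296 + (-9 + 2*212) = -37296 + (-9 + 424) = -37296 + 415 = -36881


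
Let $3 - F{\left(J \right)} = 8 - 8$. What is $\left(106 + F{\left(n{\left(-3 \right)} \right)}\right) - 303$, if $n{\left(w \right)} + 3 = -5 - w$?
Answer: $-194$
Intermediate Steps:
$n{\left(w \right)} = -8 - w$ ($n{\left(w \right)} = -3 - \left(5 + w\right) = -8 - w$)
$F{\left(J \right)} = 3$ ($F{\left(J \right)} = 3 - \left(8 - 8\right) = 3 - 0 = 3 + 0 = 3$)
$\left(106 + F{\left(n{\left(-3 \right)} \right)}\right) - 303 = \left(106 + 3\right) - 303 = 109 - 303 = -194$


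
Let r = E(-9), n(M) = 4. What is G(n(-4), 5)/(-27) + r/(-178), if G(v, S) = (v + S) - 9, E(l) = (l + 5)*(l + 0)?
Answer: -18/89 ≈ -0.20225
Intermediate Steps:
E(l) = l*(5 + l) (E(l) = (5 + l)*l = l*(5 + l))
r = 36 (r = -9*(5 - 9) = -9*(-4) = 36)
G(v, S) = -9 + S + v (G(v, S) = (S + v) - 9 = -9 + S + v)
G(n(-4), 5)/(-27) + r/(-178) = (-9 + 5 + 4)/(-27) + 36/(-178) = 0*(-1/27) + 36*(-1/178) = 0 - 18/89 = -18/89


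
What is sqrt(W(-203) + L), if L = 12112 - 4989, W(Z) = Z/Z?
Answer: 2*sqrt(1781) ≈ 84.404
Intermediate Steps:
W(Z) = 1
L = 7123
sqrt(W(-203) + L) = sqrt(1 + 7123) = sqrt(7124) = 2*sqrt(1781)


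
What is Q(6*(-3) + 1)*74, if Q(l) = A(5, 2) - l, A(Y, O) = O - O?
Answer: 1258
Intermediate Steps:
A(Y, O) = 0
Q(l) = -l (Q(l) = 0 - l = -l)
Q(6*(-3) + 1)*74 = -(6*(-3) + 1)*74 = -(-18 + 1)*74 = -1*(-17)*74 = 17*74 = 1258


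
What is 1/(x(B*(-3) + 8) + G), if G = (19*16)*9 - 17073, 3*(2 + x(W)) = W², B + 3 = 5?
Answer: -3/43013 ≈ -6.9746e-5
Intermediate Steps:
B = 2 (B = -3 + 5 = 2)
x(W) = -2 + W²/3
G = -14337 (G = 304*9 - 17073 = 2736 - 17073 = -14337)
1/(x(B*(-3) + 8) + G) = 1/((-2 + (2*(-3) + 8)²/3) - 14337) = 1/((-2 + (-6 + 8)²/3) - 14337) = 1/((-2 + (⅓)*2²) - 14337) = 1/((-2 + (⅓)*4) - 14337) = 1/((-2 + 4/3) - 14337) = 1/(-⅔ - 14337) = 1/(-43013/3) = -3/43013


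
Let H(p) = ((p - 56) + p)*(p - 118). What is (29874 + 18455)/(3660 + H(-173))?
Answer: 48329/120642 ≈ 0.40060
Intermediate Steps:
H(p) = (-118 + p)*(-56 + 2*p) (H(p) = ((-56 + p) + p)*(-118 + p) = (-56 + 2*p)*(-118 + p) = (-118 + p)*(-56 + 2*p))
(29874 + 18455)/(3660 + H(-173)) = (29874 + 18455)/(3660 + (6608 - 292*(-173) + 2*(-173)²)) = 48329/(3660 + (6608 + 50516 + 2*29929)) = 48329/(3660 + (6608 + 50516 + 59858)) = 48329/(3660 + 116982) = 48329/120642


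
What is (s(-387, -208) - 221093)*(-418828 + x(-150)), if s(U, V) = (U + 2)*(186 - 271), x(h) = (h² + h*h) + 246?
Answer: 70370894176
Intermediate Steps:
x(h) = 246 + 2*h² (x(h) = (h² + h²) + 246 = 2*h² + 246 = 246 + 2*h²)
s(U, V) = -170 - 85*U (s(U, V) = (2 + U)*(-85) = -170 - 85*U)
(s(-387, -208) - 221093)*(-418828 + x(-150)) = ((-170 - 85*(-387)) - 221093)*(-418828 + (246 + 2*(-150)²)) = ((-170 + 32895) - 221093)*(-418828 + (246 + 2*22500)) = (32725 - 221093)*(-418828 + (246 + 45000)) = -188368*(-418828 + 45246) = -188368*(-373582) = 70370894176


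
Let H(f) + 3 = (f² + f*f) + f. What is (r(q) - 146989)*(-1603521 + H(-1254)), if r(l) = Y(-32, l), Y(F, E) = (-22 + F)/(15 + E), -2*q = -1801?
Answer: -414539289969618/1831 ≈ -2.2640e+11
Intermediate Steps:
q = 1801/2 (q = -½*(-1801) = 1801/2 ≈ 900.50)
H(f) = -3 + f + 2*f² (H(f) = -3 + ((f² + f*f) + f) = -3 + ((f² + f²) + f) = -3 + (2*f² + f) = -3 + (f + 2*f²) = -3 + f + 2*f²)
Y(F, E) = (-22 + F)/(15 + E)
r(l) = -54/(15 + l) (r(l) = (-22 - 32)/(15 + l) = -54/(15 + l))
(r(q) - 146989)*(-1603521 + H(-1254)) = (-54/(15 + 1801/2) - 146989)*(-1603521 + (-3 - 1254 + 2*(-1254)²)) = (-54/1831/2 - 146989)*(-1603521 + (-3 - 1254 + 2*1572516)) = (-54*2/1831 - 146989)*(-1603521 + (-3 - 1254 + 3145032)) = (-108/1831 - 146989)*(-1603521 + 3143775) = -269136967/1831*1540254 = -414539289969618/1831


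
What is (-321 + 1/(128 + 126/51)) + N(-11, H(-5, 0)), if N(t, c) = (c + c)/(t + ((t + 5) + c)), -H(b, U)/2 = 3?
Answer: -16348487/51014 ≈ -320.47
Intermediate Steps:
H(b, U) = -6 (H(b, U) = -2*3 = -6)
N(t, c) = 2*c/(5 + c + 2*t) (N(t, c) = (2*c)/(t + ((5 + t) + c)) = (2*c)/(t + (5 + c + t)) = (2*c)/(5 + c + 2*t) = 2*c/(5 + c + 2*t))
(-321 + 1/(128 + 126/51)) + N(-11, H(-5, 0)) = (-321 + 1/(128 + 126/51)) + 2*(-6)/(5 - 6 + 2*(-11)) = (-321 + 1/(128 + 126*(1/51))) + 2*(-6)/(5 - 6 - 22) = (-321 + 1/(128 + 42/17)) + 2*(-6)/(-23) = (-321 + 1/(2218/17)) + 2*(-6)*(-1/23) = (-321 + 17/2218) + 12/23 = -711961/2218 + 12/23 = -16348487/51014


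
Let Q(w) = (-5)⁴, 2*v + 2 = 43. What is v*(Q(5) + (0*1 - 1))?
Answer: 12792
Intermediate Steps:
v = 41/2 (v = -1 + (½)*43 = -1 + 43/2 = 41/2 ≈ 20.500)
Q(w) = 625
v*(Q(5) + (0*1 - 1)) = 41*(625 + (0*1 - 1))/2 = 41*(625 + (0 - 1))/2 = 41*(625 - 1)/2 = (41/2)*624 = 12792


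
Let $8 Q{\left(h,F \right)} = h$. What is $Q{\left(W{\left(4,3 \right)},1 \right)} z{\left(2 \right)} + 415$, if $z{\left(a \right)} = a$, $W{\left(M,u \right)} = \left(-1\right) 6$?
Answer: $\frac{827}{2} \approx 413.5$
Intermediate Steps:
$W{\left(M,u \right)} = -6$
$Q{\left(h,F \right)} = \frac{h}{8}$
$Q{\left(W{\left(4,3 \right)},1 \right)} z{\left(2 \right)} + 415 = \frac{1}{8} \left(-6\right) 2 + 415 = \left(- \frac{3}{4}\right) 2 + 415 = - \frac{3}{2} + 415 = \frac{827}{2}$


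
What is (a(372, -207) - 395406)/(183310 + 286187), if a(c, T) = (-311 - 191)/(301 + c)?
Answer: -266108740/315971481 ≈ -0.84219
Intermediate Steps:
a(c, T) = -502/(301 + c)
(a(372, -207) - 395406)/(183310 + 286187) = (-502/(301 + 372) - 395406)/(183310 + 286187) = (-502/673 - 395406)/469497 = (-502*1/673 - 395406)*(1/469497) = (-502/673 - 395406)*(1/469497) = -266108740/673*1/469497 = -266108740/315971481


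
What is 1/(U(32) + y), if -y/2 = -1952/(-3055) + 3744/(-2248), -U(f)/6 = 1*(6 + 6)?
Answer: -858455/60046304 ≈ -0.014297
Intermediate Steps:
U(f) = -72 (U(f) = -6*(6 + 6) = -6*12 = -72)
y = 1762456/858455 (y = -2*(-1952/(-3055) + 3744/(-2248)) = -2*(-1952*(-1/3055) + 3744*(-1/2248)) = -2*(1952/3055 - 468/281) = -2*(-881228/858455) = 1762456/858455 ≈ 2.0531)
1/(U(32) + y) = 1/(-72 + 1762456/858455) = 1/(-60046304/858455) = -858455/60046304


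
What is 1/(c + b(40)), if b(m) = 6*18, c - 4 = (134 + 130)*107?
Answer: 1/28360 ≈ 3.5261e-5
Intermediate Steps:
c = 28252 (c = 4 + (134 + 130)*107 = 4 + 264*107 = 4 + 28248 = 28252)
b(m) = 108
1/(c + b(40)) = 1/(28252 + 108) = 1/28360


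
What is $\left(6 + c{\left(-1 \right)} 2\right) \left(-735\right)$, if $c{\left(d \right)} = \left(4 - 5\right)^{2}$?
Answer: $-5880$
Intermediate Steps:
$c{\left(d \right)} = 1$ ($c{\left(d \right)} = \left(-1\right)^{2} = 1$)
$\left(6 + c{\left(-1 \right)} 2\right) \left(-735\right) = \left(6 + 1 \cdot 2\right) \left(-735\right) = \left(6 + 2\right) \left(-735\right) = 8 \left(-735\right) = -5880$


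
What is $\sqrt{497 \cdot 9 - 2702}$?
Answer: $\sqrt{1771} \approx 42.083$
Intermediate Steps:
$\sqrt{497 \cdot 9 - 2702} = \sqrt{4473 - 2702} = \sqrt{1771}$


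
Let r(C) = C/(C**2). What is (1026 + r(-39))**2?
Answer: 1601040169/1521 ≈ 1.0526e+6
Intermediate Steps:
r(C) = 1/C (r(C) = C/C**2 = 1/C)
(1026 + r(-39))**2 = (1026 + 1/(-39))**2 = (1026 - 1/39)**2 = (40013/39)**2 = 1601040169/1521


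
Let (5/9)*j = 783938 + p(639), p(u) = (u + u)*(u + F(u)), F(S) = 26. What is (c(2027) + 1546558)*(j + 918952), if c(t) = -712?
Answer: 29833331421072/5 ≈ 5.9667e+12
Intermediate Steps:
p(u) = 2*u*(26 + u) (p(u) = (u + u)*(u + 26) = (2*u)*(26 + u) = 2*u*(26 + u))
j = 14704272/5 (j = 9*(783938 + 2*639*(26 + 639))/5 = 9*(783938 + 2*639*665)/5 = 9*(783938 + 849870)/5 = (9/5)*1633808 = 14704272/5 ≈ 2.9409e+6)
(c(2027) + 1546558)*(j + 918952) = (-712 + 1546558)*(14704272/5 + 918952) = 1545846*(19299032/5) = 29833331421072/5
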